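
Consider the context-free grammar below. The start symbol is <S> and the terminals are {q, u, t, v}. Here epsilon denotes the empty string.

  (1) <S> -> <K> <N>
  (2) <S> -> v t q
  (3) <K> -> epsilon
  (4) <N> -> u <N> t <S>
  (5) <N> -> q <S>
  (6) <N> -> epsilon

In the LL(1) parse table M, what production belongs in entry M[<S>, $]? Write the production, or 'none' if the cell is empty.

<S> -> <K> <N>

FIRST(<K>): from <K>->epsilon we get {epsilon}. So FIRST(<K>) = {epsilon}.
FIRST(<N>): from <N>->u <N> t <S> we get {u}; from <N>->q <S> we get {q}; from <N>->epsilon we get {epsilon}. So FIRST(<N>) = {epsilon, q, u}.
FIRST(<S>): from <S>-><K> <N> we get {epsilon, q, u}; from <S>->v t q we get {v}. So FIRST(<S>) = {epsilon, q, u, v}.
FOLLOW(<S>) includes $ since <S> is the start symbol.
FOLLOW(<S>): in <N>->u <N> t <S>, the suffix after <S> is empty, so FOLLOW(<S>) ⊇ FOLLOW(<N>) = {$, t}; in <N>->q <S>, the suffix after <S> is empty, so FOLLOW(<S>) ⊇ FOLLOW(<N>) = {$, t}. Thus FOLLOW(<S>) = {$, t}.
FOLLOW(<N>): in <S>-><K> <N>, the suffix after <N> is empty, so FOLLOW(<N>) ⊇ FOLLOW(<S>) = {$, t}; in <N>->u <N> t <S>, <N> is followed by t <S> with FIRST {t}. Thus FOLLOW(<N>) = {$, t}.
For <S> -> <K> <N>: FIRST(<K> <N>) = {epsilon, q, u}, so it goes in M[<S>, t] for t ∈ {q, u}; since epsilon ∈ FIRST, also for every t ∈ FOLLOW(<S>) = {$, t}.
For <S> -> v t q: FIRST(v t q) = {v}, so it goes in M[<S>, t] for t ∈ {v}.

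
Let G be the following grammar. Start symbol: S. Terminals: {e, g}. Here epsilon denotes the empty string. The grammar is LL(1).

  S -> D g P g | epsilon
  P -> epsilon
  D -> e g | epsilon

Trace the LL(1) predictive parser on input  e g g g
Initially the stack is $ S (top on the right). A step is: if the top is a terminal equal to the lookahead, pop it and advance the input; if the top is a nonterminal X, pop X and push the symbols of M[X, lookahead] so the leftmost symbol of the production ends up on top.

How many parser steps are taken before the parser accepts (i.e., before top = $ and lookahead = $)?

step 1: stack=$ S  input=e g g g $  — expand S -> D g P g
step 2: stack=$ g P g D  input=e g g g $  — expand D -> e g
step 3: stack=$ g P g g e  input=e g g g $  — match e
step 4: stack=$ g P g g  input=g g g $  — match g
step 5: stack=$ g P g  input=g g $  — match g
step 6: stack=$ g P  input=g $  — expand P -> epsilon
step 7: stack=$ g  input=g $  — match g
Accept reached after 7 steps.

7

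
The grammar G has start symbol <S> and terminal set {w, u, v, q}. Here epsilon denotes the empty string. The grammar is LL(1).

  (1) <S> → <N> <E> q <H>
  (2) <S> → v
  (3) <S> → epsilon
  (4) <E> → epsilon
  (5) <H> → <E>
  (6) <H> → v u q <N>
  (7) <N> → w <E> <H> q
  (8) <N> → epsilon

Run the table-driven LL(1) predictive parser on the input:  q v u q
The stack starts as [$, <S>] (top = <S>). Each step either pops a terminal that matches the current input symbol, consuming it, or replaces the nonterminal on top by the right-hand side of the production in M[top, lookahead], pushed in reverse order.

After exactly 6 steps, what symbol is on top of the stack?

u

step 1: stack=$ <S>  input=q v u q $  — expand <S> → <N> <E> q <H>
step 2: stack=$ <H> q <E> <N>  input=q v u q $  — expand <N> → epsilon
step 3: stack=$ <H> q <E>  input=q v u q $  — expand <E> → epsilon
step 4: stack=$ <H> q  input=q v u q $  — match q
step 5: stack=$ <H>  input=v u q $  — expand <H> → v u q <N>
step 6: stack=$ <N> q u v  input=v u q $  — match v
Stack after step 6: $ <N> q u (top = u).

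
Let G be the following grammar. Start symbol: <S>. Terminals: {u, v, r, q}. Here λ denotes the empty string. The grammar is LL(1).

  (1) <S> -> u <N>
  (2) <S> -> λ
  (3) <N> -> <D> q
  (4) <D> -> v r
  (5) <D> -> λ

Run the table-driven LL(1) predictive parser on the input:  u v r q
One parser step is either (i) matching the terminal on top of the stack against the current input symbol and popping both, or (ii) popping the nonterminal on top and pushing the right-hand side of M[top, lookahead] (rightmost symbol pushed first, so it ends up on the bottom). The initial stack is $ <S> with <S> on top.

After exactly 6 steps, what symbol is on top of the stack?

q

     Stack    Input      Action
  1  $ <S>    u v r q $  expand <S> -> u <N>
  2  $ <N> u  u v r q $  match u
  3  $ <N>    v r q $    expand <N> -> <D> q
  4  $ q <D>  v r q $    expand <D> -> v r
  5  $ q r v  v r q $    match v
  6  $ q r    r q $      match r
Stack after step 6: $ q (top = q).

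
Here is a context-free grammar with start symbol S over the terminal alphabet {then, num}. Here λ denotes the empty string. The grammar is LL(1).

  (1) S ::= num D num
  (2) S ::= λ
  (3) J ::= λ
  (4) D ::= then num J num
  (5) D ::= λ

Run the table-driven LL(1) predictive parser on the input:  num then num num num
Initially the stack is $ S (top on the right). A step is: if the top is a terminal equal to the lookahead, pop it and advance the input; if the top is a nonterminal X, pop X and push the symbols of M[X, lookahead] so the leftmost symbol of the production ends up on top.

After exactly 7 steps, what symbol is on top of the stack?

     Stack                 Input                   Action
  1  $ S                   num then num num num $  expand S ::= num D num
  2  $ num D num           num then num num num $  match num
  3  $ num D               then num num num $      expand D ::= then num J num
  4  $ num num J num then  then num num num $      match then
  5  $ num num J num       num num num $           match num
  6  $ num num J           num num $               expand J ::= λ
  7  $ num num             num num $               match num
Stack after step 7: $ num (top = num).

num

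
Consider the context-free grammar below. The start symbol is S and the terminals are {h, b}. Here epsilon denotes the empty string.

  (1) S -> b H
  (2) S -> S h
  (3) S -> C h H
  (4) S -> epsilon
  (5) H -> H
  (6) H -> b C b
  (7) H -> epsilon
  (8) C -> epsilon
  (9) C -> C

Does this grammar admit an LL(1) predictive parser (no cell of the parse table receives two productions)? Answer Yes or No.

FIRST(S) = {epsilon, b, h}
FIRST(H) = {epsilon, b}
FIRST(C) = {epsilon}
FOLLOW(S) = {$, h}
FOLLOW(H) = {$, h}
FOLLOW(C) = {b, h}
Cell M[C, b] receives both C -> epsilon and C -> C — the grammar is not LL(1).

No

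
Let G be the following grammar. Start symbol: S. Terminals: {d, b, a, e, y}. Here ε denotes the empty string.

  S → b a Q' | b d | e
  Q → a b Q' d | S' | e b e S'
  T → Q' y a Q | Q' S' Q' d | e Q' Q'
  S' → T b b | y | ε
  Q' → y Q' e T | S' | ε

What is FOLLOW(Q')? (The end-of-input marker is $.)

FIRST(S) = {b, e}
FIRST(Q) = {ε, a, d, e, y}  (via S')
FIRST(T) = {d, e, y}  (via Q' y a Q, Q' S' Q' d)
FIRST(S') = {ε, d, e, y}  (via T b b)
FIRST(Q') = {ε, d, e, y}  (via S')
FOLLOW(S) includes $ since S is the start symbol.
FOLLOW(S): S appears on no right-hand side. Thus FOLLOW(S) = {$}.
FOLLOW(Q): in T→Q' y a Q, the suffix after Q is empty, so FOLLOW(Q) ⊇ FOLLOW(T) = {$, b, d, e, y}. Thus FOLLOW(Q) = {$, b, d, e, y}.
FOLLOW(T): in S'→T b b, T is followed by b b with FIRST {b}; in Q'→y Q' e T, the suffix after T is empty, so FOLLOW(T) ⊇ FOLLOW(Q') = {$, b, d, e, y}. Thus FOLLOW(T) = {$, b, d, e, y}.
FOLLOW(Q'): in S→b a Q', the suffix after Q' is empty, so FOLLOW(Q') ⊇ FOLLOW(S) = {$}; in Q→a b Q' d, Q' is followed by d with FIRST {d}; in T→Q' y a Q, Q' is followed by y a Q with FIRST {y}; in T→Q' S' Q' d (occurrence 1), Q' is followed by S' Q' d with FIRST {d, e, y}; in T→Q' S' Q' d (occurrence 2), Q' is followed by d with FIRST {d}; in T→e Q' Q' (occurrence 1), Q' is followed by Q' with FIRST {ε, d, e, y}; in T→e Q' Q' (occurrence 1), the suffix after Q' is nullable, so FOLLOW(Q') ⊇ FOLLOW(T) = {$, b, d, e, y}; in T→e Q' Q' (occurrence 2), the suffix after Q' is empty, so FOLLOW(Q') ⊇ FOLLOW(T) = {$, b, d, e, y}; in Q'→y Q' e T, Q' is followed by e T with FIRST {e}. Thus FOLLOW(Q') = {$, b, d, e, y}.
FOLLOW(S'): in Q→S', the suffix after S' is empty, so FOLLOW(S') ⊇ FOLLOW(Q) = {$, b, d, e, y}; in Q→e b e S', the suffix after S' is empty, so FOLLOW(S') ⊇ FOLLOW(Q) = {$, b, d, e, y}; in T→Q' S' Q' d, S' is followed by Q' d with FIRST {d, e, y}; in Q'→S', the suffix after S' is empty, so FOLLOW(S') ⊇ FOLLOW(Q') = {$, b, d, e, y}. Thus FOLLOW(S') = {$, b, d, e, y}.

{$, b, d, e, y}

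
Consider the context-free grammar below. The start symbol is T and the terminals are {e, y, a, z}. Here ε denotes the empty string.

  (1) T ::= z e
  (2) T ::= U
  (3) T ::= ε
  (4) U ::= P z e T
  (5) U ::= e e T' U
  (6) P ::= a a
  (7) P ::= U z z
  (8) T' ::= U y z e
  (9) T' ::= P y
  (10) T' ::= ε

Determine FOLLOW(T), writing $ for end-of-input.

{$, y, z}

FIRST(T) = {ε, a, e, z}  (via U)
FIRST(U) = {a, e}  (via P z e T)
FIRST(P) = {a, e}  (via U z z)
FIRST(T') = {ε, a, e}  (via U y z e, P y)
FOLLOW(T) includes $ since T is the start symbol.
FOLLOW(P): in U::=P z e T, P is followed by z e T with FIRST {z}; in T'::=P y, P is followed by y with FIRST {y}. Thus FOLLOW(P) = {y, z}.
FOLLOW(T'): in U::=e e T' U, T' is followed by U with FIRST {a, e}. Thus FOLLOW(T') = {a, e}.
FOLLOW(T): in U::=P z e T, the suffix after T is empty, so FOLLOW(T) ⊇ FOLLOW(U) = {$, y, z}. Thus FOLLOW(T) = {$, y, z}.
FOLLOW(U): in T::=U, the suffix after U is empty, so FOLLOW(U) ⊇ FOLLOW(T) = {$, y, z}; in U::=e e T' U, the suffix after U is empty (adds nothing new); in P::=U z z, U is followed by z z with FIRST {z}; in T'::=U y z e, U is followed by y z e with FIRST {y}. Thus FOLLOW(U) = {$, y, z}.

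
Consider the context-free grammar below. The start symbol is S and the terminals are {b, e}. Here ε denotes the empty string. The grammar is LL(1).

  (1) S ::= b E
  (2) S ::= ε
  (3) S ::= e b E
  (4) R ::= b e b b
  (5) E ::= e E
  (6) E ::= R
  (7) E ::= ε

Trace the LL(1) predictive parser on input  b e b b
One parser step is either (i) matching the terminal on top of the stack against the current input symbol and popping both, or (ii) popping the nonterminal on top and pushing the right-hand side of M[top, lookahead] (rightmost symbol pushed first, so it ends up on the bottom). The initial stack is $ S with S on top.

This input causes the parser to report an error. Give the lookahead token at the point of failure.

b

step 1: stack=$ S  input=b e b b $  — expand S ::= b E
step 2: stack=$ E b  input=b e b b $  — match b
step 3: stack=$ E  input=e b b $  — expand E ::= e E
step 4: stack=$ E e  input=e b b $  — match e
step 5: stack=$ E  input=b b $  — expand E ::= R
step 6: stack=$ R  input=b b $  — expand R ::= b e b b
step 7: stack=$ b b e b  input=b b $  — match b
step 8: stack=$ b b e  input=b $  — error: top is terminal e but lookahead is b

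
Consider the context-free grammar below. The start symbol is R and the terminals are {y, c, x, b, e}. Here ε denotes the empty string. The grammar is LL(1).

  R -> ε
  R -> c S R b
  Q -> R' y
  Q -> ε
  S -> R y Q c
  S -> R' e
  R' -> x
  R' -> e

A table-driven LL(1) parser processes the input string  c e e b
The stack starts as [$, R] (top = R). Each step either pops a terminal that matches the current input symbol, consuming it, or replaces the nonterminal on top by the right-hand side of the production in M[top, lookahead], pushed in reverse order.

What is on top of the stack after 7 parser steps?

b

     Stack       Input      Action
  1  $ R         c e e b $  expand R -> c S R b
  2  $ b R S c   c e e b $  match c
  3  $ b R S     e e b $    expand S -> R' e
  4  $ b R e R'  e e b $    expand R' -> e
  5  $ b R e e   e e b $    match e
  6  $ b R e     e b $      match e
  7  $ b R       b $        expand R -> ε
Stack after step 7: $ b (top = b).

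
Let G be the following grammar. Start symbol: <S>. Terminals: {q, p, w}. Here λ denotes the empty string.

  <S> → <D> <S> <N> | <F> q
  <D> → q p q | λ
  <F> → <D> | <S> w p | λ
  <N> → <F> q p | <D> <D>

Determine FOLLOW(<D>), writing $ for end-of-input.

{$, q, w}

FIRST(<D>): from <D>→q p q we get {q}; from <D>→λ we get {λ}. So FIRST(<D>) = {λ, q}.
FIRST(<S>): from <S>→<D> <S> <N> we get {q}; from <S>→<F> q we get {q}. So FIRST(<S>) = {q}.
FIRST(<F>): from <F>→<D> we get {λ, q}; from <F>→<S> w p we get {q}; from <F>→λ we get {λ}. So FIRST(<F>) = {λ, q}.
FIRST(<N>): from <N>→<F> q p we get {q}; from <N>→<D> <D> we get {λ, q}. So FIRST(<N>) = {λ, q}.
FOLLOW(<S>) includes $ since <S> is the start symbol.
FOLLOW(<S>): in <S>→<D> <S> <N>, <S> is followed by <N> with FIRST {λ, q}; in <S>→<D> <S> <N>, the suffix after <S> is nullable (adds nothing new); in <F>→<S> w p, <S> is followed by w p with FIRST {w}. Thus FOLLOW(<S>) = {$, q, w}.
FOLLOW(<F>): in <S>→<F> q, <F> is followed by q with FIRST {q}; in <N>→<F> q p, <F> is followed by q p with FIRST {q}. Thus FOLLOW(<F>) = {q}.
FOLLOW(<N>): in <S>→<D> <S> <N>, the suffix after <N> is empty, so FOLLOW(<N>) ⊇ FOLLOW(<S>) = {$, q, w}. Thus FOLLOW(<N>) = {$, q, w}.
FOLLOW(<D>): in <S>→<D> <S> <N>, <D> is followed by <S> <N> with FIRST {q}; in <F>→<D>, the suffix after <D> is empty, so FOLLOW(<D>) ⊇ FOLLOW(<F>) = {q}; in <N>→<D> <D> (occurrence 1), <D> is followed by <D> with FIRST {λ, q}; in <N>→<D> <D> (occurrence 1), the suffix after <D> is nullable, so FOLLOW(<D>) ⊇ FOLLOW(<N>) = {$, q, w}; in <N>→<D> <D> (occurrence 2), the suffix after <D> is empty, so FOLLOW(<D>) ⊇ FOLLOW(<N>) = {$, q, w}. Thus FOLLOW(<D>) = {$, q, w}.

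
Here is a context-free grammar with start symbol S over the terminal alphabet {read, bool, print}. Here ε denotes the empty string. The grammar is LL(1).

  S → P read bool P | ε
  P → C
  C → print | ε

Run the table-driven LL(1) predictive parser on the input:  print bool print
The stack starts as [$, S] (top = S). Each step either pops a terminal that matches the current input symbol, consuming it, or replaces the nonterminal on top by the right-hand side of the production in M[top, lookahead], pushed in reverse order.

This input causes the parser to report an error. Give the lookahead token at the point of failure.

bool

step 1: stack=$ S  input=print bool print $  — expand S → P read bool P
step 2: stack=$ P bool read P  input=print bool print $  — expand P → C
step 3: stack=$ P bool read C  input=print bool print $  — expand C → print
step 4: stack=$ P bool read print  input=print bool print $  — match print
step 5: stack=$ P bool read  input=bool print $  — error: top is terminal read but lookahead is bool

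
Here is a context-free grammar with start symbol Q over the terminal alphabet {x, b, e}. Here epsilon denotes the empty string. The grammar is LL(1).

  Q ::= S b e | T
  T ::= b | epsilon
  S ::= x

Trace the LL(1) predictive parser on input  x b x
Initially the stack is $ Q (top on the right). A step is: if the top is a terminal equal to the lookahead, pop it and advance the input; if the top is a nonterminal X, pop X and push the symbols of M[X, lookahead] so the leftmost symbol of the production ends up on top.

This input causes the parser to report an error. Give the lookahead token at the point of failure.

x

     Stack    Input    Action
  1  $ Q      x b x $  expand Q ::= S b e
  2  $ e b S  x b x $  expand S ::= x
  3  $ e b x  x b x $  match x
  4  $ e b    b x $    match b
  5  $ e      x $      error: top is terminal e but lookahead is x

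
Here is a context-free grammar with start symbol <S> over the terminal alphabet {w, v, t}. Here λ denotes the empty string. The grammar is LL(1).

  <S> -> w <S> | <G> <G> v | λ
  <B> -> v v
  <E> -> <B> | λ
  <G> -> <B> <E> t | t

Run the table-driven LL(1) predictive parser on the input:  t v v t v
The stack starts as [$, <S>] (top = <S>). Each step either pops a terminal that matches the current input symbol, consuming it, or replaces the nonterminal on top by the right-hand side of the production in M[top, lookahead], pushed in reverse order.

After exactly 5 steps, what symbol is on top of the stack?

step 1: stack=$ <S>  input=t v v t v $  — expand <S> -> <G> <G> v
step 2: stack=$ v <G> <G>  input=t v v t v $  — expand <G> -> t
step 3: stack=$ v <G> t  input=t v v t v $  — match t
step 4: stack=$ v <G>  input=v v t v $  — expand <G> -> <B> <E> t
step 5: stack=$ v t <E> <B>  input=v v t v $  — expand <B> -> v v
Stack after step 5: $ v t <E> v v (top = v).

v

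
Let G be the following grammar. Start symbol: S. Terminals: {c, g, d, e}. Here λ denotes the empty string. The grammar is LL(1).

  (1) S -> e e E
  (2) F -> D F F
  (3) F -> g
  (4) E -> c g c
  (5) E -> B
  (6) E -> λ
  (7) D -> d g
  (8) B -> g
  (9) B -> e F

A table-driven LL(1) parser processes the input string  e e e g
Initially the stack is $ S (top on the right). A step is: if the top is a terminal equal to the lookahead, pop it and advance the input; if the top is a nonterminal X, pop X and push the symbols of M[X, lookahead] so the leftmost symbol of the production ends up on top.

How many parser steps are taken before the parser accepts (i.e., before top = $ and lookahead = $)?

     Stack    Input      Action
  1  $ S      e e e g $  expand S -> e e E
  2  $ E e e  e e e g $  match e
  3  $ E e    e e g $    match e
  4  $ E      e g $      expand E -> B
  5  $ B      e g $      expand B -> e F
  6  $ F e    e g $      match e
  7  $ F      g $        expand F -> g
  8  $ g      g $        match g
Accept reached after 8 steps.

8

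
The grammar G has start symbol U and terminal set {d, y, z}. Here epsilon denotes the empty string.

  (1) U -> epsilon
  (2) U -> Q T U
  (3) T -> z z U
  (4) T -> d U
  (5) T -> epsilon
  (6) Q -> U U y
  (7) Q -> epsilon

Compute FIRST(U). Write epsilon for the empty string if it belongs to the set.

{epsilon, d, y, z}

FIRST(T): from T->z z U we get {z}; from T->d U we get {d}; from T->epsilon we get {epsilon}. So FIRST(T) = {epsilon, d, z}.
FIRST(U): from U->epsilon we get {epsilon}; from U->Q T U we get {epsilon, d, y, z}. So FIRST(U) = {epsilon, d, y, z}.
FIRST(Q): from Q->U U y we get {d, y, z}; from Q->epsilon we get {epsilon}. So FIRST(Q) = {epsilon, d, y, z}.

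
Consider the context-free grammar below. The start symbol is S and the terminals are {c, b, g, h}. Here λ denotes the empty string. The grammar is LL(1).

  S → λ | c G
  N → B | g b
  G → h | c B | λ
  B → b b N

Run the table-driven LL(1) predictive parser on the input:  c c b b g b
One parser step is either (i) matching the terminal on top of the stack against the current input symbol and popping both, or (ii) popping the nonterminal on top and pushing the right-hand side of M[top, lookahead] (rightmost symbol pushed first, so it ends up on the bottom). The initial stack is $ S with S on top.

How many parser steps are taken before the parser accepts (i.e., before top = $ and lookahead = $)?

10

step 1: stack=$ S  input=c c b b g b $  — expand S → c G
step 2: stack=$ G c  input=c c b b g b $  — match c
step 3: stack=$ G  input=c b b g b $  — expand G → c B
step 4: stack=$ B c  input=c b b g b $  — match c
step 5: stack=$ B  input=b b g b $  — expand B → b b N
step 6: stack=$ N b b  input=b b g b $  — match b
step 7: stack=$ N b  input=b g b $  — match b
step 8: stack=$ N  input=g b $  — expand N → g b
step 9: stack=$ b g  input=g b $  — match g
step 10: stack=$ b  input=b $  — match b
Accept reached after 10 steps.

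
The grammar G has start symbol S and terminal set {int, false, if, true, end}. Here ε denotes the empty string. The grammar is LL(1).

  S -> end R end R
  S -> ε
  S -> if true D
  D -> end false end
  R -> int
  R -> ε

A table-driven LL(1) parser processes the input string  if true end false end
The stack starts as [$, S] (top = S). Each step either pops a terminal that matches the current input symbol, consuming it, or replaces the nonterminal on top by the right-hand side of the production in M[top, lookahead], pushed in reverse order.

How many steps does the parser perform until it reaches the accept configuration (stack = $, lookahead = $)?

     Stack            Input                    Action
  1  $ S              if true end false end $  expand S -> if true D
  2  $ D true if      if true end false end $  match if
  3  $ D true         true end false end $     match true
  4  $ D              end false end $          expand D -> end false end
  5  $ end false end  end false end $          match end
  6  $ end false      false end $              match false
  7  $ end            end $                    match end
Accept reached after 7 steps.

7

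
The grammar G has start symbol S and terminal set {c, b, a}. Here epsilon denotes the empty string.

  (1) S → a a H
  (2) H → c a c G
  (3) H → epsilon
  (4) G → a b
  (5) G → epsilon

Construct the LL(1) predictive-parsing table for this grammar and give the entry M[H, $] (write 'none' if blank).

FIRST(S): from S→a a H we get {a}. So FIRST(S) = {a}.
FIRST(H): from H→c a c G we get {c}; from H→epsilon we get {epsilon}. So FIRST(H) = {epsilon, c}.
FIRST(G): from G→a b we get {a}; from G→epsilon we get {epsilon}. So FIRST(G) = {epsilon, a}.
FOLLOW(S) includes $ since S is the start symbol.
FOLLOW(S): S appears on no right-hand side. Thus FOLLOW(S) = {$}.
FOLLOW(H): in S→a a H, the suffix after H is empty, so FOLLOW(H) ⊇ FOLLOW(S) = {$}. Thus FOLLOW(H) = {$}.
For H → c a c G: FIRST(c a c G) = {c}, so it goes in M[H, t] for t ∈ {c}.
For H → epsilon: FIRST(epsilon) = {epsilon}, so it goes in M[H, t] for t ∈ {}; since epsilon ∈ FIRST, also for every t ∈ FOLLOW(H) = {$}.

H → epsilon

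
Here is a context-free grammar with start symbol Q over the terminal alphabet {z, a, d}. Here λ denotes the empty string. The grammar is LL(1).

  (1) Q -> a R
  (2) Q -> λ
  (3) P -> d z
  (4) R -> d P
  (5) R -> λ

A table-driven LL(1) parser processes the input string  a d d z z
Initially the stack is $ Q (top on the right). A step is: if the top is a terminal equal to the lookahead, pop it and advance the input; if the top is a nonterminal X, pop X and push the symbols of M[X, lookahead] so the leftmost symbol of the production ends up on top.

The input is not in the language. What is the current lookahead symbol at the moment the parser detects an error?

step 1: stack=$ Q  input=a d d z z $  — expand Q -> a R
step 2: stack=$ R a  input=a d d z z $  — match a
step 3: stack=$ R  input=d d z z $  — expand R -> d P
step 4: stack=$ P d  input=d d z z $  — match d
step 5: stack=$ P  input=d z z $  — expand P -> d z
step 6: stack=$ z d  input=d z z $  — match d
step 7: stack=$ z  input=z z $  — match z
step 8: stack=$  input=z $  — error: stack empty but input remains

z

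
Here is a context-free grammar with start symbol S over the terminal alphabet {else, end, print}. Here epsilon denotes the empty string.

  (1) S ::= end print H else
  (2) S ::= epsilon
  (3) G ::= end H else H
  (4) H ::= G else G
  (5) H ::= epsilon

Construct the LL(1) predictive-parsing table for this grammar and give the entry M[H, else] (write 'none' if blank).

H ::= epsilon

FIRST(S): from S::=end print H else we get {end}; from S::=epsilon we get {epsilon}. So FIRST(S) = {epsilon, end}.
FIRST(G): from G::=end H else H we get {end}. So FIRST(G) = {end}.
FIRST(H): from H::=G else G we get {end}; from H::=epsilon we get {epsilon}. So FIRST(H) = {epsilon, end}.
FOLLOW(S) includes $ since S is the start symbol.
FOLLOW(G): in H::=G else G (occurrence 1), G is followed by else G with FIRST {else}; in H::=G else G (occurrence 2), the suffix after G is empty, so FOLLOW(G) ⊇ FOLLOW(H) = {else}. Thus FOLLOW(G) = {else}.
FOLLOW(H): in S::=end print H else, H is followed by else with FIRST {else}; in G::=end H else H (occurrence 1), H is followed by else H with FIRST {else}; in G::=end H else H (occurrence 2), the suffix after H is empty, so FOLLOW(H) ⊇ FOLLOW(G) = {else}. Thus FOLLOW(H) = {else}.
For H ::= G else G: FIRST(G else G) = {end}, so it goes in M[H, t] for t ∈ {end}.
For H ::= epsilon: FIRST(epsilon) = {epsilon}, so it goes in M[H, t] for t ∈ {}; since epsilon ∈ FIRST, also for every t ∈ FOLLOW(H) = {else}.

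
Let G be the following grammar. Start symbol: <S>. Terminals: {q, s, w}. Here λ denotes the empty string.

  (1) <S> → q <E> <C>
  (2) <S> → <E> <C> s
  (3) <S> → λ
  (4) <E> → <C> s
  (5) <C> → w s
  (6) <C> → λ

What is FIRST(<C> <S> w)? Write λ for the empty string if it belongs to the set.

{q, s, w}

FIRST(<C>) = {λ, w}
FIRST(<E>) = {s, w}  (via <C> s)
FIRST(<S>) = {λ, q, s, w}  (via <E> <C> s)
FIRST(<C> <S> w): take FIRST of each symbol in turn, carrying on past any symbol whose FIRST contains λ; result {q, s, w}.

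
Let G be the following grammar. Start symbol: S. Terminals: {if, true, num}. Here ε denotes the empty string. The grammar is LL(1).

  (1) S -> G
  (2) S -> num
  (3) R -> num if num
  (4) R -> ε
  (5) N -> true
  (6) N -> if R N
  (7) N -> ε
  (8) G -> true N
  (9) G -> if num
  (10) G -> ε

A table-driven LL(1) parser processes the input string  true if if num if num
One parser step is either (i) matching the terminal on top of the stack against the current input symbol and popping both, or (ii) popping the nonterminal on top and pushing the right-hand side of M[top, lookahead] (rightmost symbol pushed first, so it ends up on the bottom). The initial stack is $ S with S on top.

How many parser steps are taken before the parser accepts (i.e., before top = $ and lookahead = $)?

step 1: stack=$ S  input=true if if num if num $  — expand S -> G
step 2: stack=$ G  input=true if if num if num $  — expand G -> true N
step 3: stack=$ N true  input=true if if num if num $  — match true
step 4: stack=$ N  input=if if num if num $  — expand N -> if R N
step 5: stack=$ N R if  input=if if num if num $  — match if
step 6: stack=$ N R  input=if num if num $  — expand R -> ε
step 7: stack=$ N  input=if num if num $  — expand N -> if R N
step 8: stack=$ N R if  input=if num if num $  — match if
step 9: stack=$ N R  input=num if num $  — expand R -> num if num
step 10: stack=$ N num if num  input=num if num $  — match num
step 11: stack=$ N num if  input=if num $  — match if
step 12: stack=$ N num  input=num $  — match num
step 13: stack=$ N  input=$  — expand N -> ε
Accept reached after 13 steps.

13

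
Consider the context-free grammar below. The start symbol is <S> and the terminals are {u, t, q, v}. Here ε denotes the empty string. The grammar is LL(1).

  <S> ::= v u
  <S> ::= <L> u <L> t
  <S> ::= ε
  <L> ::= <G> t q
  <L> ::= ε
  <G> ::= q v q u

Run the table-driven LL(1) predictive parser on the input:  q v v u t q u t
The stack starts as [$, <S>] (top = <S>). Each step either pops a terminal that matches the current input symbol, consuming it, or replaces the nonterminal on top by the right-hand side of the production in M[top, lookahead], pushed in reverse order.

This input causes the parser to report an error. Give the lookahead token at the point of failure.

step 1: stack=$ <S>  input=q v v u t q u t $  — expand <S> ::= <L> u <L> t
step 2: stack=$ t <L> u <L>  input=q v v u t q u t $  — expand <L> ::= <G> t q
step 3: stack=$ t <L> u q t <G>  input=q v v u t q u t $  — expand <G> ::= q v q u
step 4: stack=$ t <L> u q t u q v q  input=q v v u t q u t $  — match q
step 5: stack=$ t <L> u q t u q v  input=v v u t q u t $  — match v
step 6: stack=$ t <L> u q t u q  input=v u t q u t $  — error: top is terminal q but lookahead is v

v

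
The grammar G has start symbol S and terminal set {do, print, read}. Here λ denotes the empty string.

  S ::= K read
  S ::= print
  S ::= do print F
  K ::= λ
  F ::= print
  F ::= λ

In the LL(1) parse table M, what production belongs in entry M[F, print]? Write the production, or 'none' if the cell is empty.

F ::= print

FIRST(K): from K::=λ we get {λ}. So FIRST(K) = {λ}.
FIRST(F): from F::=print we get {print}; from F::=λ we get {λ}. So FIRST(F) = {λ, print}.
FIRST(S): from S::=K read we get {read}; from S::=print we get {print}; from S::=do print F we get {do}. So FIRST(S) = {do, print, read}.
FOLLOW(S) includes $ since S is the start symbol.
FOLLOW(S): S appears on no right-hand side. Thus FOLLOW(S) = {$}.
FOLLOW(F): in S::=do print F, the suffix after F is empty, so FOLLOW(F) ⊇ FOLLOW(S) = {$}. Thus FOLLOW(F) = {$}.
For F ::= print: FIRST(print) = {print}, so it goes in M[F, t] for t ∈ {print}.
For F ::= λ: FIRST(λ) = {λ}, so it goes in M[F, t] for t ∈ {}; since λ ∈ FIRST, also for every t ∈ FOLLOW(F) = {$}.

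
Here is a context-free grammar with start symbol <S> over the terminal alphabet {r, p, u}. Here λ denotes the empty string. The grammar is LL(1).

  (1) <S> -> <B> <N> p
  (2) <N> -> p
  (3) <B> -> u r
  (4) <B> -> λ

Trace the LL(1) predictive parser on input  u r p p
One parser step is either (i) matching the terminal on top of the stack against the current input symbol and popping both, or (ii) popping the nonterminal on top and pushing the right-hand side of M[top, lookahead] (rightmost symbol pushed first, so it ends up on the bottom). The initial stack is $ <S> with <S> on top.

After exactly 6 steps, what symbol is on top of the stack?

p

     Stack        Input      Action
  1  $ <S>        u r p p $  expand <S> -> <B> <N> p
  2  $ p <N> <B>  u r p p $  expand <B> -> u r
  3  $ p <N> r u  u r p p $  match u
  4  $ p <N> r    r p p $    match r
  5  $ p <N>      p p $      expand <N> -> p
  6  $ p p        p p $      match p
Stack after step 6: $ p (top = p).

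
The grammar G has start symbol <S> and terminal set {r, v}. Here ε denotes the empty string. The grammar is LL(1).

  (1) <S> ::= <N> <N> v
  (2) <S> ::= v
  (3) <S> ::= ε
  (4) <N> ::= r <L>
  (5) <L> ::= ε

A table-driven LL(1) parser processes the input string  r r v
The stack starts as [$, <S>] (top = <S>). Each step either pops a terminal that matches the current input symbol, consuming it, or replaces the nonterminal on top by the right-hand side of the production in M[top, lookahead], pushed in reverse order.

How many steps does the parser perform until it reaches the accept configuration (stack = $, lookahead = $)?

8

step 1: stack=$ <S>  input=r r v $  — expand <S> ::= <N> <N> v
step 2: stack=$ v <N> <N>  input=r r v $  — expand <N> ::= r <L>
step 3: stack=$ v <N> <L> r  input=r r v $  — match r
step 4: stack=$ v <N> <L>  input=r v $  — expand <L> ::= ε
step 5: stack=$ v <N>  input=r v $  — expand <N> ::= r <L>
step 6: stack=$ v <L> r  input=r v $  — match r
step 7: stack=$ v <L>  input=v $  — expand <L> ::= ε
step 8: stack=$ v  input=v $  — match v
Accept reached after 8 steps.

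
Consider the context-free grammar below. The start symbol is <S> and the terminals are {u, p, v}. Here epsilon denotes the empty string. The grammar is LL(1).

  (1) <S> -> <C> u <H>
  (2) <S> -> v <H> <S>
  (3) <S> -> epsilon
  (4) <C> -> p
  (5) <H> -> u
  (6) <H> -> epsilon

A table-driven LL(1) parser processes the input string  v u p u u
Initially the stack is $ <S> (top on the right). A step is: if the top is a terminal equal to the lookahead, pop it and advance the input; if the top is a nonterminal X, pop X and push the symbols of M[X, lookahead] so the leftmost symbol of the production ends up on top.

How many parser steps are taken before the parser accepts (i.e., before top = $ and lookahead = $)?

      Stack        Input        Action
   1  $ <S>        v u p u u $  expand <S> -> v <H> <S>
   2  $ <S> <H> v  v u p u u $  match v
   3  $ <S> <H>    u p u u $    expand <H> -> u
   4  $ <S> u      u p u u $    match u
   5  $ <S>        p u u $      expand <S> -> <C> u <H>
   6  $ <H> u <C>  p u u $      expand <C> -> p
   7  $ <H> u p    p u u $      match p
   8  $ <H> u      u u $        match u
   9  $ <H>        u $          expand <H> -> u
  10  $ u          u $          match u
Accept reached after 10 steps.

10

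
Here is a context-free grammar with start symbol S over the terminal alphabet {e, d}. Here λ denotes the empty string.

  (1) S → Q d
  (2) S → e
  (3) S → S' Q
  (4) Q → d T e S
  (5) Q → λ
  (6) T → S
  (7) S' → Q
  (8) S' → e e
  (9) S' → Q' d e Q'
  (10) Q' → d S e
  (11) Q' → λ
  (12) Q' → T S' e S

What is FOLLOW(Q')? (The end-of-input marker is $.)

{$, d, e}

FIRST(Q): from Q→d T e S we get {d}; from Q→λ we get {λ}. So FIRST(Q) = {λ, d}.
FIRST(S): from S→Q d we get {d}; from S→e we get {e}; from S→S' Q we get {λ, d, e}. So FIRST(S) = {λ, d, e}.
FIRST(T): from T→S we get {λ, d, e}. So FIRST(T) = {λ, d, e}.
FIRST(S'): from S'→Q we get {λ, d}; from S'→e e we get {e}; from S'→Q' d e Q' we get {d, e}. So FIRST(S') = {λ, d, e}.
FIRST(Q'): from Q'→d S e we get {d}; from Q'→λ we get {λ}; from Q'→T S' e S we get {d, e}. So FIRST(Q') = {λ, d, e}.
FOLLOW(S) includes $ since S is the start symbol.
FOLLOW(T): in Q→d T e S, T is followed by e S with FIRST {e}; in Q'→T S' e S, T is followed by S' e S with FIRST {d, e}. Thus FOLLOW(T) = {d, e}.
FOLLOW(S): in Q→d T e S, the suffix after S is empty, so FOLLOW(S) ⊇ FOLLOW(Q) = {$, d, e}; in T→S, the suffix after S is empty, so FOLLOW(S) ⊇ FOLLOW(T) = {d, e}; in Q'→d S e, S is followed by e with FIRST {e}; in Q'→T S' e S, the suffix after S is empty, so FOLLOW(S) ⊇ FOLLOW(Q') = {$, d, e}. Thus FOLLOW(S) = {$, d, e}.
FOLLOW(S'): in S→S' Q, S' is followed by Q with FIRST {λ, d}; in S→S' Q, the suffix after S' is nullable, so FOLLOW(S') ⊇ FOLLOW(S) = {$, d, e}; in Q'→T S' e S, S' is followed by e S with FIRST {e}. Thus FOLLOW(S') = {$, d, e}.
FOLLOW(Q): in S→Q d, Q is followed by d with FIRST {d}; in S→S' Q, the suffix after Q is empty, so FOLLOW(Q) ⊇ FOLLOW(S) = {$, d, e}; in S'→Q, the suffix after Q is empty, so FOLLOW(Q) ⊇ FOLLOW(S') = {$, d, e}. Thus FOLLOW(Q) = {$, d, e}.
FOLLOW(Q'): in S'→Q' d e Q' (occurrence 1), Q' is followed by d e Q' with FIRST {d}; in S'→Q' d e Q' (occurrence 2), the suffix after Q' is empty, so FOLLOW(Q') ⊇ FOLLOW(S') = {$, d, e}. Thus FOLLOW(Q') = {$, d, e}.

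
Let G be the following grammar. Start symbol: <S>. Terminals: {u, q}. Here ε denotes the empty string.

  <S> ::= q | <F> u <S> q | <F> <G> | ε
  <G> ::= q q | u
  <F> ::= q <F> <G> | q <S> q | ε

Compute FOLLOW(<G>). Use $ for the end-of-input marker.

FIRST(<G>) = {q, u}
FIRST(<F>) = {ε, q}
FIRST(<S>) = {ε, q, u}  (via <F> u <S> q, <F> <G>)
FOLLOW(<S>) includes $ since <S> is the start symbol.
FOLLOW(<S>): in <S>::=<F> u <S> q, <S> is followed by q with FIRST {q}; in <F>::=q <S> q, <S> is followed by q with FIRST {q}. Thus FOLLOW(<S>) = {$, q}.
FOLLOW(<F>): in <S>::=<F> u <S> q, <F> is followed by u <S> q with FIRST {u}; in <S>::=<F> <G>, <F> is followed by <G> with FIRST {q, u}; in <F>::=q <F> <G>, <F> is followed by <G> with FIRST {q, u}. Thus FOLLOW(<F>) = {q, u}.
FOLLOW(<G>): in <S>::=<F> <G>, the suffix after <G> is empty, so FOLLOW(<G>) ⊇ FOLLOW(<S>) = {$, q}; in <F>::=q <F> <G>, the suffix after <G> is empty, so FOLLOW(<G>) ⊇ FOLLOW(<F>) = {q, u}. Thus FOLLOW(<G>) = {$, q, u}.

{$, q, u}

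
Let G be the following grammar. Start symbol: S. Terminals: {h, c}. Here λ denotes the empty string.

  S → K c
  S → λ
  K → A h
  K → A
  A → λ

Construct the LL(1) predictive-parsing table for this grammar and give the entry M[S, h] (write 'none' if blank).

FIRST(A) = {λ}
FIRST(K) = {λ, h}  (via A h, A)
FIRST(S) = {λ, c, h}  (via K c)
FOLLOW(S) includes $ since S is the start symbol.
FOLLOW(S): S appears on no right-hand side. Thus FOLLOW(S) = {$}.
For S → K c: FIRST(K c) = {c, h}, so it goes in M[S, t] for t ∈ {c, h}.
For S → λ: FIRST(λ) = {λ}, so it goes in M[S, t] for t ∈ {}; since λ ∈ FIRST, also for every t ∈ FOLLOW(S) = {$}.

S → K c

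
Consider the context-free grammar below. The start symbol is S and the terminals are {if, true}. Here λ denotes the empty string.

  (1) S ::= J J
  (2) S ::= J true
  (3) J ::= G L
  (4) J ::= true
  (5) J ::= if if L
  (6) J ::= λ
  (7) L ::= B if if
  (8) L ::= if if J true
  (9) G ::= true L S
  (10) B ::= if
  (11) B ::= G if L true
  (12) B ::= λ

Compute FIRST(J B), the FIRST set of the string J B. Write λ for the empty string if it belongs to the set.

FIRST(G): from G::=true L S we get {true}. So FIRST(G) = {true}.
FIRST(J): from J::=G L we get {true}; from J::=true we get {true}; from J::=if if L we get {if}; from J::=λ we get {λ}. So FIRST(J) = {λ, if, true}.
FIRST(B): from B::=if we get {if}; from B::=G if L true we get {true}; from B::=λ we get {λ}. So FIRST(B) = {λ, if, true}.
FIRST(S): from S::=J J we get {λ, if, true}; from S::=J true we get {if, true}. So FIRST(S) = {λ, if, true}.
FIRST(L): from L::=B if if we get {if, true}; from L::=if if J true we get {if}. So FIRST(L) = {if, true}.
FIRST(J B): take FIRST of each symbol in turn, carrying on past any symbol whose FIRST contains λ; result {λ, if, true}.

{λ, if, true}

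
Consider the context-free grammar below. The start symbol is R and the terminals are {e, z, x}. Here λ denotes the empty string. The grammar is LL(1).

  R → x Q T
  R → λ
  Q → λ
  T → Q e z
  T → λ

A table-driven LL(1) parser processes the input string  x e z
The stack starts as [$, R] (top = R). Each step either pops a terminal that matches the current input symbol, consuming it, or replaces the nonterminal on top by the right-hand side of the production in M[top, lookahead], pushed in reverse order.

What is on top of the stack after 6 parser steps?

step 1: stack=$ R  input=x e z $  — expand R → x Q T
step 2: stack=$ T Q x  input=x e z $  — match x
step 3: stack=$ T Q  input=e z $  — expand Q → λ
step 4: stack=$ T  input=e z $  — expand T → Q e z
step 5: stack=$ z e Q  input=e z $  — expand Q → λ
step 6: stack=$ z e  input=e z $  — match e
Stack after step 6: $ z (top = z).

z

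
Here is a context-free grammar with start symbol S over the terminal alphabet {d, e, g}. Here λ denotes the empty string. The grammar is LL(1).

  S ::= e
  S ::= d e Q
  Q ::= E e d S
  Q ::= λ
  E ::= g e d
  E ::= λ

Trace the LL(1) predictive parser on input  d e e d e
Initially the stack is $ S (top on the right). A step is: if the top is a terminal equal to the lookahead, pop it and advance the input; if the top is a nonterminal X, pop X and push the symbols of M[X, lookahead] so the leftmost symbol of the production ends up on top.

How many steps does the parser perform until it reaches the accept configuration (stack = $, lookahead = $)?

9

     Stack      Input        Action
  1  $ S        d e e d e $  expand S ::= d e Q
  2  $ Q e d    d e e d e $  match d
  3  $ Q e      e e d e $    match e
  4  $ Q        e d e $      expand Q ::= E e d S
  5  $ S d e E  e d e $      expand E ::= λ
  6  $ S d e    e d e $      match e
  7  $ S d      d e $        match d
  8  $ S        e $          expand S ::= e
  9  $ e        e $          match e
Accept reached after 9 steps.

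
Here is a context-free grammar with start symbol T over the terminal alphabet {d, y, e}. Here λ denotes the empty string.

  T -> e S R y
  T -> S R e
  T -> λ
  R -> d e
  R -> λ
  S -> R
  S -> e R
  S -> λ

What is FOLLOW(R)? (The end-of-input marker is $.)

FIRST(R): from R->d e we get {d}; from R->λ we get {λ}. So FIRST(R) = {λ, d}.
FIRST(S): from S->R we get {λ, d}; from S->e R we get {e}; from S->λ we get {λ}. So FIRST(S) = {λ, d, e}.
FIRST(T): from T->e S R y we get {e}; from T->S R e we get {d, e}; from T->λ we get {λ}. So FIRST(T) = {λ, d, e}.
FOLLOW(T) includes $ since T is the start symbol.
FOLLOW(T): T appears on no right-hand side. Thus FOLLOW(T) = {$}.
FOLLOW(S): in T->e S R y, S is followed by R y with FIRST {d, y}; in T->S R e, S is followed by R e with FIRST {d, e}. Thus FOLLOW(S) = {d, e, y}.
FOLLOW(R): in T->e S R y, R is followed by y with FIRST {y}; in T->S R e, R is followed by e with FIRST {e}; in S->R, the suffix after R is empty, so FOLLOW(R) ⊇ FOLLOW(S) = {d, e, y}; in S->e R, the suffix after R is empty, so FOLLOW(R) ⊇ FOLLOW(S) = {d, e, y}. Thus FOLLOW(R) = {d, e, y}.

{d, e, y}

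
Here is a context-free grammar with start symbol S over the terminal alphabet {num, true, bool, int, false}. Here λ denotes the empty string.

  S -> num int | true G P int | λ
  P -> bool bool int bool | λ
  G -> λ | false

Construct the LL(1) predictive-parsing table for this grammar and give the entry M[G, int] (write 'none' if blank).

FIRST(S) = {λ, num, true}
FIRST(P) = {λ, bool}
FIRST(G) = {λ, false}
FOLLOW(S) includes $ since S is the start symbol.
FOLLOW(G): in S->true G P int, G is followed by P int with FIRST {bool, int}. Thus FOLLOW(G) = {bool, int}.
For G -> λ: FIRST(λ) = {λ}, so it goes in M[G, t] for t ∈ {}; since λ ∈ FIRST, also for every t ∈ FOLLOW(G) = {bool, int}.
For G -> false: FIRST(false) = {false}, so it goes in M[G, t] for t ∈ {false}.

G -> λ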